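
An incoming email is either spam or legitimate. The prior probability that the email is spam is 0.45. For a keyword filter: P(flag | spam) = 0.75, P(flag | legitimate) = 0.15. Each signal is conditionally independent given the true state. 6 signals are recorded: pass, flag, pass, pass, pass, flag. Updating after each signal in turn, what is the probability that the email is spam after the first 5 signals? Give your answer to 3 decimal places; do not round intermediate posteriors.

After 'pass': P(spam) = 0.25·0.4500 / (0.25·0.4500 + 0.85·0.5500) ≈ 0.1940
After 'flag': P(spam) = 0.75·0.1940 / (0.75·0.1940 + 0.15·0.8060) ≈ 0.5461
After 'pass': P(spam) = 0.25·0.5461 / (0.25·0.5461 + 0.85·0.4539) ≈ 0.2614
After 'pass': P(spam) = 0.25·0.2614 / (0.25·0.2614 + 0.85·0.7386) ≈ 0.0943
After 'pass': P(spam) = 0.25·0.0943 / (0.25·0.0943 + 0.85·0.9057) ≈ 0.0297

0.030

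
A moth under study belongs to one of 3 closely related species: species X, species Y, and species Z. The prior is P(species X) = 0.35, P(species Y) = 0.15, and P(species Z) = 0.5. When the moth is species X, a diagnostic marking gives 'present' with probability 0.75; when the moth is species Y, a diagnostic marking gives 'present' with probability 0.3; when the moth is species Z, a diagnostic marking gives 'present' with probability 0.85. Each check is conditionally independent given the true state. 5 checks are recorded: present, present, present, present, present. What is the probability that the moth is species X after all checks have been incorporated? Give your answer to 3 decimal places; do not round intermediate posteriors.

0.272

After 'present': normaliser = 0.75·0.3500 + 0.3·0.1500 + 0.85·0.5000; P(species X) ≈ 0.3584, P(species Y) ≈ 0.0614, P(species Z) ≈ 0.5802
After 'present': normaliser = 0.75·0.3584 + 0.3·0.0614 + 0.85·0.5802; P(species X) ≈ 0.3444, P(species Y) ≈ 0.0236, P(species Z) ≈ 0.6320
After 'present': normaliser = 0.75·0.3444 + 0.3·0.0236 + 0.85·0.6320; P(species X) ≈ 0.3219, P(species Y) ≈ 0.0088, P(species Z) ≈ 0.6693
After 'present': normaliser = 0.75·0.3219 + 0.3·0.0088 + 0.85·0.6693; P(species X) ≈ 0.2969, P(species Y) ≈ 0.0033, P(species Z) ≈ 0.6998
After 'present': normaliser = 0.75·0.2969 + 0.3·0.0033 + 0.85·0.6998; P(species X) ≈ 0.2721, P(species Y) ≈ 0.0012, P(species Z) ≈ 0.7267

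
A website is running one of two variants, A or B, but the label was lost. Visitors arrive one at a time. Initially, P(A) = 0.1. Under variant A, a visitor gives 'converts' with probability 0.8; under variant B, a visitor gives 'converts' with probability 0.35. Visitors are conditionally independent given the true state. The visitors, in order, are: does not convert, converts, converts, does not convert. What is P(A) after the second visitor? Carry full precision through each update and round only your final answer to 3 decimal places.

Each posterior becomes the prior for the next update.
After 'does not convert': P(A) = 0.2·0.1000 / (0.2·0.1000 + 0.65·0.9000) ≈ 0.0331
After 'converts': P(A) = 0.8·0.0331 / (0.8·0.0331 + 0.35·0.9669) ≈ 0.0725

0.072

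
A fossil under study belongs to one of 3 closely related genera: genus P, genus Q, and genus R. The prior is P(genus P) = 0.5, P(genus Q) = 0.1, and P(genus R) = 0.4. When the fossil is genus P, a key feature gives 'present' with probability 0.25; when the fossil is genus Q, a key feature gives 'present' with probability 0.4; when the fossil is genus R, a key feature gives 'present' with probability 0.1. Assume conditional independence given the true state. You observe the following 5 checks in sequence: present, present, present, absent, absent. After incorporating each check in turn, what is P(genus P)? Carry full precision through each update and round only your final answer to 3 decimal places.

0.626

After 'present': normaliser = 0.25·0.5000 + 0.4·0.1000 + 0.1·0.4000; P(genus P) ≈ 0.6098, P(genus Q) ≈ 0.1951, P(genus R) ≈ 0.1951
After 'present': normaliser = 0.25·0.6098 + 0.4·0.1951 + 0.1·0.1951; P(genus P) ≈ 0.6098, P(genus Q) ≈ 0.3122, P(genus R) ≈ 0.0780
After 'present': normaliser = 0.25·0.6098 + 0.4·0.3122 + 0.1·0.0780; P(genus P) ≈ 0.5346, P(genus Q) ≈ 0.4380, P(genus R) ≈ 0.0274
After 'absent': normaliser = 0.75·0.5346 + 0.6·0.4380 + 0.9·0.0274; P(genus P) ≈ 0.5825, P(genus Q) ≈ 0.3817, P(genus R) ≈ 0.0358
After 'absent': normaliser = 0.75·0.5825 + 0.6·0.3817 + 0.9·0.0358; P(genus P) ≈ 0.6258, P(genus Q) ≈ 0.3281, P(genus R) ≈ 0.0461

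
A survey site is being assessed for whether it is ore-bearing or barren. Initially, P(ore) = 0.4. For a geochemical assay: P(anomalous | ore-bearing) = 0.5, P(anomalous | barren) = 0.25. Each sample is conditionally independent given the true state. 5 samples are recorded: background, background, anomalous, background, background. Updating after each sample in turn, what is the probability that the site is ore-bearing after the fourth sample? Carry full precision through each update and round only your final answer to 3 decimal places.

After 'background': P(ore) = 0.5·0.4000 / (0.5·0.4000 + 0.75·0.6000) ≈ 0.3077
After 'background': P(ore) = 0.5·0.3077 / (0.5·0.3077 + 0.75·0.6923) ≈ 0.2286
After 'anomalous': P(ore) = 0.5·0.2286 / (0.5·0.2286 + 0.25·0.7714) ≈ 0.3721
After 'background': P(ore) = 0.5·0.3721 / (0.5·0.3721 + 0.75·0.6279) ≈ 0.2832

0.283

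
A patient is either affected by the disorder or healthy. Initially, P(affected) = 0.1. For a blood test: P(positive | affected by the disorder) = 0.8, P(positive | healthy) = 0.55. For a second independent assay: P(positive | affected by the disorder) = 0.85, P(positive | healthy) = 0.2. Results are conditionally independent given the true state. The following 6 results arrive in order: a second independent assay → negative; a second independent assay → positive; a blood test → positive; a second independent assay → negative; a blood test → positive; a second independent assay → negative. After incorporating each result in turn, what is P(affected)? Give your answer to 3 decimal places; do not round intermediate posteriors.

After a second independent assay='negative': P(affected) = 0.15·0.1000 / (0.15·0.1000 + 0.8·0.9000) ≈ 0.0204
After a second independent assay='positive': P(affected) = 0.85·0.0204 / (0.85·0.0204 + 0.2·0.9796) ≈ 0.0813
After a blood test='positive': P(affected) = 0.8·0.0813 / (0.8·0.0813 + 0.55·0.9187) ≈ 0.1141
After a second independent assay='negative': P(affected) = 0.15·0.1141 / (0.15·0.1141 + 0.8·0.8859) ≈ 0.0236
After a blood test='positive': P(affected) = 0.8·0.0236 / (0.8·0.0236 + 0.55·0.9764) ≈ 0.0339
After a second independent assay='negative': P(affected) = 0.15·0.0339 / (0.15·0.0339 + 0.8·0.9661) ≈ 0.0065

0.007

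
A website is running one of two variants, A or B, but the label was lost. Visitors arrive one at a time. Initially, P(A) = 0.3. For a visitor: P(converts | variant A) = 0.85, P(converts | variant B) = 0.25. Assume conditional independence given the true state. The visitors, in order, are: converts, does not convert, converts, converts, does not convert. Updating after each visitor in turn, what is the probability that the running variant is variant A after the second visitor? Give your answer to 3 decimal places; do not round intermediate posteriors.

After 'converts': P(A) = 0.85·0.3000 / (0.85·0.3000 + 0.25·0.7000) ≈ 0.5930
After 'does not convert': P(A) = 0.15·0.5930 / (0.15·0.5930 + 0.75·0.4070) ≈ 0.2257

0.226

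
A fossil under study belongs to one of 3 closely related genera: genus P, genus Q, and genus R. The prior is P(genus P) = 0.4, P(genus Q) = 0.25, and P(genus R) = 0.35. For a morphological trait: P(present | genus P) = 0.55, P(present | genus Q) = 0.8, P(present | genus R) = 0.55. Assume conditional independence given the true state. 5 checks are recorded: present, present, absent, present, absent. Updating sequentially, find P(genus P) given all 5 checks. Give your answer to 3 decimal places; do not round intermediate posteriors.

After 'present': normaliser = 0.55·0.4000 + 0.8·0.2500 + 0.55·0.3500; P(genus P) ≈ 0.3592, P(genus Q) ≈ 0.3265, P(genus R) ≈ 0.3143
After 'present': normaliser = 0.55·0.3592 + 0.8·0.3265 + 0.55·0.3143; P(genus P) ≈ 0.3128, P(genus Q) ≈ 0.4136, P(genus R) ≈ 0.2737
After 'absent': normaliser = 0.45·0.3128 + 0.2·0.4136 + 0.45·0.2737; P(genus P) ≈ 0.4061, P(genus Q) ≈ 0.2386, P(genus R) ≈ 0.3553
After 'present': normaliser = 0.55·0.4061 + 0.8·0.2386 + 0.55·0.3553; P(genus P) ≈ 0.3663, P(genus Q) ≈ 0.3131, P(genus R) ≈ 0.3205
After 'absent': normaliser = 0.45·0.3663 + 0.2·0.3131 + 0.45·0.3205; P(genus P) ≈ 0.4435, P(genus Q) ≈ 0.1685, P(genus R) ≈ 0.3880

0.443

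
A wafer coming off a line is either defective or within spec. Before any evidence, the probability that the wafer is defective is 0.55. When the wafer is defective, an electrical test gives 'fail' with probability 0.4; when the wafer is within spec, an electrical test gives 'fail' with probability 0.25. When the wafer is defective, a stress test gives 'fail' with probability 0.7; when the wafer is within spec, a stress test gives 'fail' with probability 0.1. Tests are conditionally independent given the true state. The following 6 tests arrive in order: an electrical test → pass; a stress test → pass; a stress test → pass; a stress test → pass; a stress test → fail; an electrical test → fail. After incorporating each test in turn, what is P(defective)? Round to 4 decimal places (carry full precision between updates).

After an electrical test='pass': P(defective) = 0.6·0.5500 / (0.6·0.5500 + 0.75·0.4500) ≈ 0.4944
After a stress test='pass': P(defective) = 0.3·0.4944 / (0.3·0.4944 + 0.9·0.5056) ≈ 0.2458
After a stress test='pass': P(defective) = 0.3·0.2458 / (0.3·0.2458 + 0.9·0.7542) ≈ 0.0980
After a stress test='pass': P(defective) = 0.3·0.0980 / (0.3·0.0980 + 0.9·0.9020) ≈ 0.0349
After a stress test='fail': P(defective) = 0.7·0.0349 / (0.7·0.0349 + 0.1·0.9651) ≈ 0.2022
After an electrical test='fail': P(defective) = 0.4·0.2022 / (0.4·0.2022 + 0.25·0.7978) ≈ 0.2886

0.2886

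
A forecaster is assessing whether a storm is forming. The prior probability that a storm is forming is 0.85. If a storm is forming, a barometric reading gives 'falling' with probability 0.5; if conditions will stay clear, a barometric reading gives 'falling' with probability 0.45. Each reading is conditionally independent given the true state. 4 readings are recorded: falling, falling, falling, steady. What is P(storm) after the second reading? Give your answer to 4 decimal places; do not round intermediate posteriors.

After 'falling': P(storm) = 0.5·0.8500 / (0.5·0.8500 + 0.45·0.1500) ≈ 0.8629
After 'falling': P(storm) = 0.5·0.8629 / (0.5·0.8629 + 0.45·0.1371) ≈ 0.8749

0.8749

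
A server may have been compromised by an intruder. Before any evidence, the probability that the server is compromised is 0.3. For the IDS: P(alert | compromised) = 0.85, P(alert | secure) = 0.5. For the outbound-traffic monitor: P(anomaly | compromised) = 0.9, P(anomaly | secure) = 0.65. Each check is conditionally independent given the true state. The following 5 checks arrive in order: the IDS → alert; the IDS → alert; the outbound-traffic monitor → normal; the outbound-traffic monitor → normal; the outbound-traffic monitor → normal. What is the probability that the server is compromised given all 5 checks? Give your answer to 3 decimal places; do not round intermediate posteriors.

0.028

After the IDS='alert': P(compromised) = 0.85·0.3000 / (0.85·0.3000 + 0.5·0.7000) ≈ 0.4215
After the IDS='alert': P(compromised) = 0.85·0.4215 / (0.85·0.4215 + 0.5·0.5785) ≈ 0.5533
After the outbound-traffic monitor='normal': P(compromised) = 0.1·0.5533 / (0.1·0.5533 + 0.35·0.4467) ≈ 0.2614
After the outbound-traffic monitor='normal': P(compromised) = 0.1·0.2614 / (0.1·0.2614 + 0.35·0.7386) ≈ 0.0918
After the outbound-traffic monitor='normal': P(compromised) = 0.1·0.0918 / (0.1·0.0918 + 0.35·0.9082) ≈ 0.0281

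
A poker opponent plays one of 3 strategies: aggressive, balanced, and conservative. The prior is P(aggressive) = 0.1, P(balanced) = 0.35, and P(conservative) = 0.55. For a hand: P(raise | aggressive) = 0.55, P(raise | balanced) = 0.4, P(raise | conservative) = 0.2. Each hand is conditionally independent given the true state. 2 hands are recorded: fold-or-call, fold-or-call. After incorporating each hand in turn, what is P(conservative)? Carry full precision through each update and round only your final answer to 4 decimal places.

After 'fold-or-call': normaliser = 0.45·0.1000 + 0.6·0.3500 + 0.8·0.5500; P(aggressive) ≈ 0.0647, P(balanced) ≈ 0.3022, P(conservative) ≈ 0.6331
After 'fold-or-call': normaliser = 0.45·0.0647 + 0.6·0.3022 + 0.8·0.6331; P(aggressive) ≈ 0.0406, P(balanced) ≈ 0.2529, P(conservative) ≈ 0.7065

0.7065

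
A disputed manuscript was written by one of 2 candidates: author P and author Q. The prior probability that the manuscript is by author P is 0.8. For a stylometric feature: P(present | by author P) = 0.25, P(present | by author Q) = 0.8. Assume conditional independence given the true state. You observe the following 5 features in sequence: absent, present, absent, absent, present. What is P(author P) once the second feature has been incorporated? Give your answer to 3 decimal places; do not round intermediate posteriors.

0.824

Each posterior becomes the prior for the next update.
After 'absent': P(author P) = 0.75·0.8000 / (0.75·0.8000 + 0.2·0.2000) ≈ 0.9375
After 'present': P(author P) = 0.25·0.9375 / (0.25·0.9375 + 0.8·0.0625) ≈ 0.8242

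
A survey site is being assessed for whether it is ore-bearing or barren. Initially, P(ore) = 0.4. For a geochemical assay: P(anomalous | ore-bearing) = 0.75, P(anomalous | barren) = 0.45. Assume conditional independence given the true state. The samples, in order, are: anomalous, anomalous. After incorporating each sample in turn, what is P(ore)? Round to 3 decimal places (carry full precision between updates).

After 'anomalous': P(ore) = 0.75·0.4000 / (0.75·0.4000 + 0.45·0.6000) ≈ 0.5263
After 'anomalous': P(ore) = 0.75·0.5263 / (0.75·0.5263 + 0.45·0.4737) ≈ 0.6494

0.649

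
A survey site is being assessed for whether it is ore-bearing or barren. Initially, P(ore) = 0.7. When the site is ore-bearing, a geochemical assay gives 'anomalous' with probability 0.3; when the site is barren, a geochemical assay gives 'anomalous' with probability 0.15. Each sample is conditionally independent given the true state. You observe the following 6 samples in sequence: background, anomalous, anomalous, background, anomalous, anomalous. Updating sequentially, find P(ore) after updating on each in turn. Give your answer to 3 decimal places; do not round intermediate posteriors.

0.962

Apply Bayes' rule sequentially, carrying P(ore) forward.
After 'background': P(ore) = 0.7·0.7000 / (0.7·0.7000 + 0.85·0.3000) ≈ 0.6577
After 'anomalous': P(ore) = 0.3·0.6577 / (0.3·0.6577 + 0.15·0.3423) ≈ 0.7935
After 'anomalous': P(ore) = 0.3·0.7935 / (0.3·0.7935 + 0.15·0.2065) ≈ 0.8849
After 'background': P(ore) = 0.7·0.8849 / (0.7·0.8849 + 0.85·0.1151) ≈ 0.8636
After 'anomalous': P(ore) = 0.3·0.8636 / (0.3·0.8636 + 0.15·0.1364) ≈ 0.9268
After 'anomalous': P(ore) = 0.3·0.9268 / (0.3·0.9268 + 0.15·0.0732) ≈ 0.9620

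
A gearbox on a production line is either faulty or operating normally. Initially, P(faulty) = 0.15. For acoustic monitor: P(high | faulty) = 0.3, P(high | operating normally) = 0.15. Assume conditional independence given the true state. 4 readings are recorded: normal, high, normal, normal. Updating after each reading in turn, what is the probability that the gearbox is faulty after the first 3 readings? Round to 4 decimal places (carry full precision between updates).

0.1931

After 'normal': P(faulty) = 0.7·0.1500 / (0.7·0.1500 + 0.85·0.8500) ≈ 0.1269
After 'high': P(faulty) = 0.3·0.1269 / (0.3·0.1269 + 0.15·0.8731) ≈ 0.2252
After 'normal': P(faulty) = 0.7·0.2252 / (0.7·0.2252 + 0.85·0.7748) ≈ 0.1931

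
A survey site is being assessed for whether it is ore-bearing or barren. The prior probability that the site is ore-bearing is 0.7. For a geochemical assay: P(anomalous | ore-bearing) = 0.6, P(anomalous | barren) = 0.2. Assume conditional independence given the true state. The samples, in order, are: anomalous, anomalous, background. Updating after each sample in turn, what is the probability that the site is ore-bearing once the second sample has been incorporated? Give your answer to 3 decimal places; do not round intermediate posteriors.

0.955

Each posterior becomes the prior for the next update.
After 'anomalous': P(ore) = 0.6·0.7000 / (0.6·0.7000 + 0.2·0.3000) ≈ 0.8750
After 'anomalous': P(ore) = 0.6·0.8750 / (0.6·0.8750 + 0.2·0.1250) ≈ 0.9545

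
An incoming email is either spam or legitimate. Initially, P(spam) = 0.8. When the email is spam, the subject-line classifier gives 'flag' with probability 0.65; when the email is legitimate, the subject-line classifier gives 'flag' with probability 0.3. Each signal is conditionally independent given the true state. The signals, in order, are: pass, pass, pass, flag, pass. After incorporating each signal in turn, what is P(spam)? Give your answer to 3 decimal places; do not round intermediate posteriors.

0.351

After 'pass': P(spam) = 0.35·0.8000 / (0.35·0.8000 + 0.7·0.2000) ≈ 0.6667
After 'pass': P(spam) = 0.35·0.6667 / (0.35·0.6667 + 0.7·0.3333) ≈ 0.5000
After 'pass': P(spam) = 0.35·0.5000 / (0.35·0.5000 + 0.7·0.5000) ≈ 0.3333
After 'flag': P(spam) = 0.65·0.3333 / (0.65·0.3333 + 0.3·0.6667) ≈ 0.5200
After 'pass': P(spam) = 0.35·0.5200 / (0.35·0.5200 + 0.7·0.4800) ≈ 0.3514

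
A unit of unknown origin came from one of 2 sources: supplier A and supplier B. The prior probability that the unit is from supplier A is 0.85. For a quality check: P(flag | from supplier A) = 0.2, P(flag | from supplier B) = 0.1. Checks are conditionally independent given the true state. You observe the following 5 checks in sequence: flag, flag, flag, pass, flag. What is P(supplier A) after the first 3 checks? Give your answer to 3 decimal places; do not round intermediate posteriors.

0.978

Each posterior becomes the prior for the next update.
After 'flag': P(supplier A) = 0.2·0.8500 / (0.2·0.8500 + 0.1·0.1500) ≈ 0.9189
After 'flag': P(supplier A) = 0.2·0.9189 / (0.2·0.9189 + 0.1·0.0811) ≈ 0.9577
After 'flag': P(supplier A) = 0.2·0.9577 / (0.2·0.9577 + 0.1·0.0423) ≈ 0.9784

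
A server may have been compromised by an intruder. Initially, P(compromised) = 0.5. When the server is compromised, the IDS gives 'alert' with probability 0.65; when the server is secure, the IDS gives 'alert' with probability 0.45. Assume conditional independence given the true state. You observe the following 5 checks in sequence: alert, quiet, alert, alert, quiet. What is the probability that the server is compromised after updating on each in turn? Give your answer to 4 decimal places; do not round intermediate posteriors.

0.5496

After 'alert': P(compromised) = 0.65·0.5000 / (0.65·0.5000 + 0.45·0.5000) ≈ 0.5909
After 'quiet': P(compromised) = 0.35·0.5909 / (0.35·0.5909 + 0.55·0.4091) ≈ 0.4789
After 'alert': P(compromised) = 0.65·0.4789 / (0.65·0.4789 + 0.45·0.5211) ≈ 0.5704
After 'alert': P(compromised) = 0.65·0.5704 / (0.65·0.5704 + 0.45·0.4296) ≈ 0.6573
After 'quiet': P(compromised) = 0.35·0.6573 / (0.35·0.6573 + 0.55·0.3427) ≈ 0.5496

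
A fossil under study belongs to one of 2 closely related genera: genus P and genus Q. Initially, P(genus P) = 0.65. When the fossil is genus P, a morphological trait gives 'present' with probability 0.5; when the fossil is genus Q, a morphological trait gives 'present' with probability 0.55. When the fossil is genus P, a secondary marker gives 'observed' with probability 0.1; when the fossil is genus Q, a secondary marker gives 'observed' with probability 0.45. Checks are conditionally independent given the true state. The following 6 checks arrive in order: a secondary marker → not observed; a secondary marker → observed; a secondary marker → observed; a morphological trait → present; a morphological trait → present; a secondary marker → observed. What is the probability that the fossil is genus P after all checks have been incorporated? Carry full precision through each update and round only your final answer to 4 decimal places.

After a secondary marker='not observed': P(genus P) = 0.9·0.6500 / (0.9·0.6500 + 0.55·0.3500) ≈ 0.7524
After a secondary marker='observed': P(genus P) = 0.1·0.7524 / (0.1·0.7524 + 0.45·0.2476) ≈ 0.4031
After a secondary marker='observed': P(genus P) = 0.1·0.4031 / (0.1·0.4031 + 0.45·0.5969) ≈ 0.1305
After a morphological trait='present': P(genus P) = 0.5·0.1305 / (0.5·0.1305 + 0.55·0.8695) ≈ 0.1201
After a morphological trait='present': P(genus P) = 0.5·0.1201 / (0.5·0.1201 + 0.55·0.8799) ≈ 0.1103
After a secondary marker='observed': P(genus P) = 0.1·0.1103 / (0.1·0.1103 + 0.45·0.8897) ≈ 0.0268

0.0268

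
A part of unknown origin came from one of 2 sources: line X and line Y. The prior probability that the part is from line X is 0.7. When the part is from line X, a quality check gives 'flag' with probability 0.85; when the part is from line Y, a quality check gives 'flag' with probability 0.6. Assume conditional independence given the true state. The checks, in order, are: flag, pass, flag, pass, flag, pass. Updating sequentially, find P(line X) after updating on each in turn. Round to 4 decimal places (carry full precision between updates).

0.2592

Each posterior becomes the prior for the next update.
After 'flag': P(line X) = 0.85·0.7000 / (0.85·0.7000 + 0.6·0.3000) ≈ 0.7677
After 'pass': P(line X) = 0.15·0.7677 / (0.15·0.7677 + 0.4·0.2323) ≈ 0.5535
After 'flag': P(line X) = 0.85·0.5535 / (0.85·0.5535 + 0.6·0.4465) ≈ 0.6372
After 'pass': P(line X) = 0.15·0.6372 / (0.15·0.6372 + 0.4·0.3628) ≈ 0.3971
After 'flag': P(line X) = 0.85·0.3971 / (0.85·0.3971 + 0.6·0.6029) ≈ 0.4826
After 'pass': P(line X) = 0.15·0.4826 / (0.15·0.4826 + 0.4·0.5174) ≈ 0.2592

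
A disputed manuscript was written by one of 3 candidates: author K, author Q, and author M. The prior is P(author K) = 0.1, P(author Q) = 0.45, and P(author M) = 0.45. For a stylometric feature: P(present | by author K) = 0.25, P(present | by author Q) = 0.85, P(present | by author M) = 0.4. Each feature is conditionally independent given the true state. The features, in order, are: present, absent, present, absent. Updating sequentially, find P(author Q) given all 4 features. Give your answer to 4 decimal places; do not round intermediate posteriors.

0.1991

After 'present': normaliser = 0.25·0.1000 + 0.85·0.4500 + 0.4·0.4500; P(author K) ≈ 0.0426, P(author Q) ≈ 0.6511, P(author M) ≈ 0.3064
After 'absent': normaliser = 0.75·0.0426 + 0.15·0.6511 + 0.6·0.3064; P(author K) ≈ 0.1018, P(author Q) ≈ 0.3116, P(author M) ≈ 0.5866
After 'present': normaliser = 0.25·0.1018 + 0.85·0.3116 + 0.4·0.5866; P(author K) ≈ 0.0485, P(author Q) ≈ 0.5046, P(author M) ≈ 0.4469
After 'absent': normaliser = 0.75·0.0485 + 0.15·0.5046 + 0.6·0.4469; P(author K) ≈ 0.0957, P(author Q) ≈ 0.1991, P(author M) ≈ 0.7053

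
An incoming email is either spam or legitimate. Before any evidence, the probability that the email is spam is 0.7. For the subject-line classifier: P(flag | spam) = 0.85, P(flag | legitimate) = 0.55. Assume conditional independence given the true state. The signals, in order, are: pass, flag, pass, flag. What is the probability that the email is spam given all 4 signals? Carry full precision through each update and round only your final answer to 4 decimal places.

0.3824

After 'pass': P(spam) = 0.15·0.7000 / (0.15·0.7000 + 0.45·0.3000) ≈ 0.4375
After 'flag': P(spam) = 0.85·0.4375 / (0.85·0.4375 + 0.55·0.5625) ≈ 0.5459
After 'pass': P(spam) = 0.15·0.5459 / (0.15·0.5459 + 0.45·0.4541) ≈ 0.2861
After 'flag': P(spam) = 0.85·0.2861 / (0.85·0.2861 + 0.55·0.7139) ≈ 0.3824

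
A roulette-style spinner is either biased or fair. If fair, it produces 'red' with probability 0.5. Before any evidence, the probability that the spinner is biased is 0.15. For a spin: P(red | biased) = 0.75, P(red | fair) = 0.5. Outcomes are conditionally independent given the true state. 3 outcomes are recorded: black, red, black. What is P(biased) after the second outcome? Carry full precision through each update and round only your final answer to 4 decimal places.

After 'black': P(biased) = 0.25·0.1500 / (0.25·0.1500 + 0.5·0.8500) ≈ 0.0811
After 'red': P(biased) = 0.75·0.0811 / (0.75·0.0811 + 0.5·0.9189) ≈ 0.1169

0.1169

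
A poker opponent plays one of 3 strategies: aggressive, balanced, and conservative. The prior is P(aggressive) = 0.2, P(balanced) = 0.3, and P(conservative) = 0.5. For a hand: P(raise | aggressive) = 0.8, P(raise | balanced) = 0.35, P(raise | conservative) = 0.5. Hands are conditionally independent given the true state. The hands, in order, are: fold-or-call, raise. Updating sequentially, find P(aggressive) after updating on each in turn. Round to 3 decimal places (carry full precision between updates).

0.142

Each posterior becomes the prior for the next update.
After 'fold-or-call': normaliser = 0.2·0.2000 + 0.65·0.3000 + 0.5·0.5000; P(aggressive) ≈ 0.0825, P(balanced) ≈ 0.4021, P(conservative) ≈ 0.5155
After 'raise': normaliser = 0.8·0.0825 + 0.35·0.4021 + 0.5·0.5155; P(aggressive) ≈ 0.1421, P(balanced) ≈ 0.3030, P(conservative) ≈ 0.5549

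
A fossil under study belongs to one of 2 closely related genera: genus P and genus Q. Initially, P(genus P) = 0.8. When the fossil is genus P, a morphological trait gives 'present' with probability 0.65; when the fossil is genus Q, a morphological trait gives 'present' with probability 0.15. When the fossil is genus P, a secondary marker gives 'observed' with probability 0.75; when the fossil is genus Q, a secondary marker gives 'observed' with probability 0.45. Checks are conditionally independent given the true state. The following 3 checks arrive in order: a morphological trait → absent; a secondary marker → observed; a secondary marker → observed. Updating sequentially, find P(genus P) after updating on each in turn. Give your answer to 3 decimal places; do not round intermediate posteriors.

After a morphological trait='absent': P(genus P) = 0.35·0.8000 / (0.35·0.8000 + 0.85·0.2000) ≈ 0.6222
After a secondary marker='observed': P(genus P) = 0.75·0.6222 / (0.75·0.6222 + 0.45·0.3778) ≈ 0.7330
After a secondary marker='observed': P(genus P) = 0.75·0.7330 / (0.75·0.7330 + 0.45·0.2670) ≈ 0.8206

0.821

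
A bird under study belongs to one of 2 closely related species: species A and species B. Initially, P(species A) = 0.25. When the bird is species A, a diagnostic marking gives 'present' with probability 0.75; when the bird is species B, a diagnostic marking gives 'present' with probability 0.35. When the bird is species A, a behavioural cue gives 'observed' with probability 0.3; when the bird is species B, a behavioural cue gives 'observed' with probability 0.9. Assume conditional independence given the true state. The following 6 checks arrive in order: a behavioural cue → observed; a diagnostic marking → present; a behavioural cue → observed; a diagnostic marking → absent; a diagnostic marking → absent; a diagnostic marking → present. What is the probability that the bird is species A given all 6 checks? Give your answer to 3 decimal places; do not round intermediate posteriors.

0.025

After a behavioural cue='observed': P(species A) = 0.3·0.2500 / (0.3·0.2500 + 0.9·0.7500) ≈ 0.1000
After a diagnostic marking='present': P(species A) = 0.75·0.1000 / (0.75·0.1000 + 0.35·0.9000) ≈ 0.1923
After a behavioural cue='observed': P(species A) = 0.3·0.1923 / (0.3·0.1923 + 0.9·0.8077) ≈ 0.0735
After a diagnostic marking='absent': P(species A) = 0.25·0.0735 / (0.25·0.0735 + 0.65·0.9265) ≈ 0.0296
After a diagnostic marking='absent': P(species A) = 0.25·0.0296 / (0.25·0.0296 + 0.65·0.9704) ≈ 0.0116
After a diagnostic marking='present': P(species A) = 0.75·0.0116 / (0.75·0.0116 + 0.35·0.9884) ≈ 0.0245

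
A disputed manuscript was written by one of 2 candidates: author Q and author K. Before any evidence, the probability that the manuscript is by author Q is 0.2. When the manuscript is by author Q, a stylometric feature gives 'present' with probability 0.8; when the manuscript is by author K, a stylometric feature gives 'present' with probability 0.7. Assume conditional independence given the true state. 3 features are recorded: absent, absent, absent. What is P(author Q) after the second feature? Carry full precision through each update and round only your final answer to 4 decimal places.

0.1000

After 'absent': P(author Q) = 0.2·0.2000 / (0.2·0.2000 + 0.3·0.8000) ≈ 0.1429
After 'absent': P(author Q) = 0.2·0.1429 / (0.2·0.1429 + 0.3·0.8571) ≈ 0.1000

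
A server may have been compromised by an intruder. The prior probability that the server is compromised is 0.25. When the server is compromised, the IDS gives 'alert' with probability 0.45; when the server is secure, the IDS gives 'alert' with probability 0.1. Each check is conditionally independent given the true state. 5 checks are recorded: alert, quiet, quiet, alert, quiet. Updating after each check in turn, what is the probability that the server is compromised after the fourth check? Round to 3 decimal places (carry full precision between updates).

0.716

After 'alert': P(compromised) = 0.45·0.2500 / (0.45·0.2500 + 0.1·0.7500) ≈ 0.6000
After 'quiet': P(compromised) = 0.55·0.6000 / (0.55·0.6000 + 0.9·0.4000) ≈ 0.4783
After 'quiet': P(compromised) = 0.55·0.4783 / (0.55·0.4783 + 0.9·0.5217) ≈ 0.3591
After 'alert': P(compromised) = 0.45·0.3591 / (0.45·0.3591 + 0.1·0.6409) ≈ 0.7160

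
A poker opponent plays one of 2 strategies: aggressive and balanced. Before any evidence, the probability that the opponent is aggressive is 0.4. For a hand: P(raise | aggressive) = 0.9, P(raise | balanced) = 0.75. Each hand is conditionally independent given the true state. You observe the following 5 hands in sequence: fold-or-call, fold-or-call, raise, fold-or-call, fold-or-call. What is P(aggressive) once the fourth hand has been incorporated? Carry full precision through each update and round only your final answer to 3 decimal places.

After 'fold-or-call': P(aggressive) = 0.1·0.4000 / (0.1·0.4000 + 0.25·0.6000) ≈ 0.2105
After 'fold-or-call': P(aggressive) = 0.1·0.2105 / (0.1·0.2105 + 0.25·0.7895) ≈ 0.0964
After 'raise': P(aggressive) = 0.9·0.0964 / (0.9·0.0964 + 0.75·0.9036) ≈ 0.1135
After 'fold-or-call': P(aggressive) = 0.1·0.1135 / (0.1·0.1135 + 0.25·0.8865) ≈ 0.0487

0.049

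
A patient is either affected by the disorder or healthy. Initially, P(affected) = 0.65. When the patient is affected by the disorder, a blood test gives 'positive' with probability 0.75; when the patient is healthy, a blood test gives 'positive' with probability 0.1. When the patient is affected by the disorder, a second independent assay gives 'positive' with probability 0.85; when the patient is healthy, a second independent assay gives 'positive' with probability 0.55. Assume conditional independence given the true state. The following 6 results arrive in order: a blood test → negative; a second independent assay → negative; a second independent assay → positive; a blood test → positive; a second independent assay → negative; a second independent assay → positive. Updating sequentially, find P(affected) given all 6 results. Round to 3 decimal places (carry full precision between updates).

0.507

After a blood test='negative': P(affected) = 0.25·0.6500 / (0.25·0.6500 + 0.9·0.3500) ≈ 0.3403
After a second independent assay='negative': P(affected) = 0.15·0.3403 / (0.15·0.3403 + 0.45·0.6597) ≈ 0.1467
After a second independent assay='positive': P(affected) = 0.85·0.1467 / (0.85·0.1467 + 0.55·0.8533) ≈ 0.2100
After a blood test='positive': P(affected) = 0.75·0.2100 / (0.75·0.2100 + 0.1·0.7900) ≈ 0.6659
After a second independent assay='negative': P(affected) = 0.15·0.6659 / (0.15·0.6659 + 0.45·0.3341) ≈ 0.3992
After a second independent assay='positive': P(affected) = 0.85·0.3992 / (0.85·0.3992 + 0.55·0.6008) ≈ 0.5066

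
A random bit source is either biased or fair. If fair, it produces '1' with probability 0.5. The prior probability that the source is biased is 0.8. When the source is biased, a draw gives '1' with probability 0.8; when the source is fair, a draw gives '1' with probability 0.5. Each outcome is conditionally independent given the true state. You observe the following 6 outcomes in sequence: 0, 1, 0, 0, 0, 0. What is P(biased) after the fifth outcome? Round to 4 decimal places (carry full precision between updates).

0.1408

After '0': P(biased) = 0.2·0.8000 / (0.2·0.8000 + 0.5·0.2000) ≈ 0.6154
After '1': P(biased) = 0.8·0.6154 / (0.8·0.6154 + 0.5·0.3846) ≈ 0.7191
After '0': P(biased) = 0.2·0.7191 / (0.2·0.7191 + 0.5·0.2809) ≈ 0.5059
After '0': P(biased) = 0.2·0.5059 / (0.2·0.5059 + 0.5·0.4941) ≈ 0.2906
After '0': P(biased) = 0.2·0.2906 / (0.2·0.2906 + 0.5·0.7094) ≈ 0.1408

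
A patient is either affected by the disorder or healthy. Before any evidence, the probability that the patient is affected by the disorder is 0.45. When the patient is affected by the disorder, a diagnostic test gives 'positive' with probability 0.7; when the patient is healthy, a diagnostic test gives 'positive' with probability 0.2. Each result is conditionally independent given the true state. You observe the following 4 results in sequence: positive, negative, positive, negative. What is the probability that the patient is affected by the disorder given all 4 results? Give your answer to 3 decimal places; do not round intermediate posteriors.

After 'positive': P(affected) = 0.7·0.4500 / (0.7·0.4500 + 0.2·0.5500) ≈ 0.7412
After 'negative': P(affected) = 0.3·0.7412 / (0.3·0.7412 + 0.8·0.2588) ≈ 0.5178
After 'positive': P(affected) = 0.7·0.5178 / (0.7·0.5178 + 0.2·0.4822) ≈ 0.7899
After 'negative': P(affected) = 0.3·0.7899 / (0.3·0.7899 + 0.8·0.2101) ≈ 0.5850

0.585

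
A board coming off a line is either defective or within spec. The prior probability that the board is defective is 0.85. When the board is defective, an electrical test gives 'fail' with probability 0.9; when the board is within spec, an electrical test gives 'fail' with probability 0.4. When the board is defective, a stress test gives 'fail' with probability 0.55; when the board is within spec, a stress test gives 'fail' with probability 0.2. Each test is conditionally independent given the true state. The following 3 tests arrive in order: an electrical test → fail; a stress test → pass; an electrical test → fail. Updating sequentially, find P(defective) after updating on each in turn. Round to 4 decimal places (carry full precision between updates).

After an electrical test='fail': P(defective) = 0.9·0.8500 / (0.9·0.8500 + 0.4·0.1500) ≈ 0.9273
After a stress test='pass': P(defective) = 0.45·0.9273 / (0.45·0.9273 + 0.8·0.0727) ≈ 0.8776
After an electrical test='fail': P(defective) = 0.9·0.8776 / (0.9·0.8776 + 0.4·0.1224) ≈ 0.9416

0.9416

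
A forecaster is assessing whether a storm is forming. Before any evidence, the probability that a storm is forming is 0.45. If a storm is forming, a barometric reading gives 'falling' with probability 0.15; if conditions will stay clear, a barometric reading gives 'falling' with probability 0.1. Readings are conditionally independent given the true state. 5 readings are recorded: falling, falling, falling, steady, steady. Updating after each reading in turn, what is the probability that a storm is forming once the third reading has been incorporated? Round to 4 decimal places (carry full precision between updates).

Each posterior becomes the prior for the next update.
After 'falling': P(storm) = 0.15·0.4500 / (0.15·0.4500 + 0.1·0.5500) ≈ 0.5510
After 'falling': P(storm) = 0.15·0.5510 / (0.15·0.5510 + 0.1·0.4490) ≈ 0.6480
After 'falling': P(storm) = 0.15·0.6480 / (0.15·0.6480 + 0.1·0.3520) ≈ 0.7341

0.7341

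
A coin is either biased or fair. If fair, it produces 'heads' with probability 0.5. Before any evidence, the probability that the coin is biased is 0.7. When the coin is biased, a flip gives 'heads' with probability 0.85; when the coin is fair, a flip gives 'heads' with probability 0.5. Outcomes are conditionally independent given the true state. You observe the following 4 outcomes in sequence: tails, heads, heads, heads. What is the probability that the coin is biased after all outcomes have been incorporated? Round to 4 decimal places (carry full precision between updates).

Apply Bayes' rule sequentially, carrying P(biased) forward.
After 'tails': P(biased) = 0.15·0.7000 / (0.15·0.7000 + 0.5·0.3000) ≈ 0.4118
After 'heads': P(biased) = 0.85·0.4118 / (0.85·0.4118 + 0.5·0.5882) ≈ 0.5434
After 'heads': P(biased) = 0.85·0.5434 / (0.85·0.5434 + 0.5·0.4566) ≈ 0.6692
After 'heads': P(biased) = 0.85·0.6692 / (0.85·0.6692 + 0.5·0.3308) ≈ 0.7747

0.7747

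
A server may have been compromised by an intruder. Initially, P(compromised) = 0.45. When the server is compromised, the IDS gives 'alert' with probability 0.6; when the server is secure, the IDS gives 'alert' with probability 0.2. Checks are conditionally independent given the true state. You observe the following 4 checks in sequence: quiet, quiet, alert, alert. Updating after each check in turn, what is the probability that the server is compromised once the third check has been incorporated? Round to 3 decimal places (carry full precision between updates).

After 'quiet': P(compromised) = 0.4·0.4500 / (0.4·0.4500 + 0.8·0.5500) ≈ 0.2903
After 'quiet': P(compromised) = 0.4·0.2903 / (0.4·0.2903 + 0.8·0.7097) ≈ 0.1698
After 'alert': P(compromised) = 0.6·0.1698 / (0.6·0.1698 + 0.2·0.8302) ≈ 0.3803

0.380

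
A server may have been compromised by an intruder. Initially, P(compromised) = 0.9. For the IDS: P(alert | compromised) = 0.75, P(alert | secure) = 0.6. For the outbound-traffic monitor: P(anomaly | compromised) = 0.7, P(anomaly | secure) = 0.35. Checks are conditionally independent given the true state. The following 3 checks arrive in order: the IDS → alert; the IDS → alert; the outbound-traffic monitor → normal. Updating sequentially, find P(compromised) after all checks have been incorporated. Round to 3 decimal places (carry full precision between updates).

After the IDS='alert': P(compromised) = 0.75·0.9000 / (0.75·0.9000 + 0.6·0.1000) ≈ 0.9184
After the IDS='alert': P(compromised) = 0.75·0.9184 / (0.75·0.9184 + 0.6·0.0816) ≈ 0.9336
After the outbound-traffic monitor='normal': P(compromised) = 0.3·0.9336 / (0.3·0.9336 + 0.65·0.0664) ≈ 0.8665

0.866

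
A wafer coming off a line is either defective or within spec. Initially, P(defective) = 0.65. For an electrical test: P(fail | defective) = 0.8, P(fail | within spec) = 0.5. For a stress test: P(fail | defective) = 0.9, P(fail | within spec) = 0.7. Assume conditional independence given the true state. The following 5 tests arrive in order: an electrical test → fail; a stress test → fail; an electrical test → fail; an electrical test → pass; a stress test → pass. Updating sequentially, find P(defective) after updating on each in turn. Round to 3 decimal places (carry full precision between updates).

Apply Bayes' rule sequentially, carrying P(defective) forward.
After an electrical test='fail': P(defective) = 0.8·0.6500 / (0.8·0.6500 + 0.5·0.3500) ≈ 0.7482
After a stress test='fail': P(defective) = 0.9·0.7482 / (0.9·0.7482 + 0.7·0.2518) ≈ 0.7925
After an electrical test='fail': P(defective) = 0.8·0.7925 / (0.8·0.7925 + 0.5·0.2075) ≈ 0.8594
After an electrical test='pass': P(defective) = 0.2·0.8594 / (0.2·0.8594 + 0.5·0.1406) ≈ 0.7097
After a stress test='pass': P(defective) = 0.1·0.7097 / (0.1·0.7097 + 0.3·0.2903) ≈ 0.4490

0.449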